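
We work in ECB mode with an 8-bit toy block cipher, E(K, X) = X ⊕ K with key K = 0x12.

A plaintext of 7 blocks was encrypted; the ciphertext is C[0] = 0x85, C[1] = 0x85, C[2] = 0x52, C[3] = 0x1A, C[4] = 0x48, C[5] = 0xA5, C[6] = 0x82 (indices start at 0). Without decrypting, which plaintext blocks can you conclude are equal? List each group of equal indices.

P[0] = P[1]

ECB encrypts each block independently with the same key, so equal ciphertext blocks imply equal plaintext blocks.
C[0] = C[1] = 0x85, so P[0] = P[1].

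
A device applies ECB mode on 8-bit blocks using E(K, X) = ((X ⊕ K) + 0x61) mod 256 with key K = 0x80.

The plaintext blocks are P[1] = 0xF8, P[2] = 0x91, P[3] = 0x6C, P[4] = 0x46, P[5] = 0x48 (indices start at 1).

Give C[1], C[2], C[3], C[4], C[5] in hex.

C[1] = 0xD9, C[2] = 0x72, C[3] = 0x4D, C[4] = 0x27, C[5] = 0x29

ECB encryption: C_i = E(K, P_i).
C[1]: E(K, 0xF8) = 0xD9.
C[2]: E(K, 0x91) = 0x72.
C[3]: E(K, 0x6C) = 0x4D.
C[4]: E(K, 0x46) = 0x27.
C[5]: E(K, 0x48) = 0x29.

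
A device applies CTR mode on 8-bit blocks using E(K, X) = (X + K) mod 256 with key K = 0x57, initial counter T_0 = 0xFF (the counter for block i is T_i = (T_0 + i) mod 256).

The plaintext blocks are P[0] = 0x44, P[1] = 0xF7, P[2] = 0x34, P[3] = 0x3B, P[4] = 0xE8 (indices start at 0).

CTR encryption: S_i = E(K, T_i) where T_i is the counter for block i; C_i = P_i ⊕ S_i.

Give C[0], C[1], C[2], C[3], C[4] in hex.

C[0]: T = 0xFF, S = E(K, T) = 0x56; 0x44 ⊕ 0x56 = 0x12.
C[1]: T = 0x00, S = E(K, T) = 0x57; 0xF7 ⊕ 0x57 = 0xA0.
C[2]: T = 0x01, S = E(K, T) = 0x58; 0x34 ⊕ 0x58 = 0x6C.
C[3]: T = 0x02, S = E(K, T) = 0x59; 0x3B ⊕ 0x59 = 0x62.
C[4]: T = 0x03, S = E(K, T) = 0x5A; 0xE8 ⊕ 0x5A = 0xB2.

C[0] = 0x12, C[1] = 0xA0, C[2] = 0x6C, C[3] = 0x62, C[4] = 0xB2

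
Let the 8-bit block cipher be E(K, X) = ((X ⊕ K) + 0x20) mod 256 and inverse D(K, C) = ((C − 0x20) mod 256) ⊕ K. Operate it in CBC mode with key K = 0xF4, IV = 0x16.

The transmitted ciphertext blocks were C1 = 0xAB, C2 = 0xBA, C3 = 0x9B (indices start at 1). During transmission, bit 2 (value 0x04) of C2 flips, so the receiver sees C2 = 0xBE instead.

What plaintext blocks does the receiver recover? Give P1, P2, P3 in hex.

CBC decryption: P_i = D(K, C_i) ⊕ C_{i−1}, with C_{0} = IV.
Only C2 changed, to 0xBE. In CBC, a change in C_i garbles P_i and flips the same bit in P_{i+1}. Decrypting the received ciphertext:
P1: D(K, 0xAB) = 0x7F; 0x7F ⊕ 0x16 = 0x69.
P2: D(K, 0xBE) = 0x6A; 0x6A ⊕ 0xAB = 0xC1.
P3: D(K, 0x9B) = 0x8F; 0x8F ⊕ 0xBE = 0x31.
Blocks that differ from the original plaintext: P2, P3.

P1 = 0x69, P2 = 0xC1, P3 = 0x31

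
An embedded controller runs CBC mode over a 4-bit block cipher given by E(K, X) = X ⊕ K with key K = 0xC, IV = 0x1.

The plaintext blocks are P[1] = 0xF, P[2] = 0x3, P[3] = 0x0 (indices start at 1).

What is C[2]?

C[2] = 0xD

CBC encryption: C_i = E(K, P_i ⊕ C_{i−1}), with C_{0} = IV.
C[1]: P[1] ⊕ 0x1 = 0xE; E(K, 0xE) = 0x2.
C[2]: P[2] ⊕ 0x2 = 0x1; E(K, 0x1) = 0xD.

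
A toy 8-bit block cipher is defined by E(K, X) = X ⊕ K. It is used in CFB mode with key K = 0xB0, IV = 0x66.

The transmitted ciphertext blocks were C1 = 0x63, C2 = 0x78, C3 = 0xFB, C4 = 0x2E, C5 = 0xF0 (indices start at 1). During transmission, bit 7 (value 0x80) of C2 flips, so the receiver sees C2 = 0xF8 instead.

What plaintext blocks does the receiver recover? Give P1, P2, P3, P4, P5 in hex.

CFB decryption: P_i = C_i ⊕ E(K, C_{i−1}), with C_{0} = IV.
Only C2 changed, to 0xF8. In CFB, a change in C_i flips the same bit in P_i and garbles P_{i+1}. Decrypting the received ciphertext:
P1: E(K, 0x66) = 0xD6; 0x63 ⊕ 0xD6 = 0xB5.
P2: E(K, 0x63) = 0xD3; 0xF8 ⊕ 0xD3 = 0x2B.
P3: E(K, 0xF8) = 0x48; 0xFB ⊕ 0x48 = 0xB3.
P4: E(K, 0xFB) = 0x4B; 0x2E ⊕ 0x4B = 0x65.
P5: E(K, 0x2E) = 0x9E; 0xF0 ⊕ 0x9E = 0x6E.
Blocks that differ from the original plaintext: P2, P3.

P1 = 0xB5, P2 = 0x2B, P3 = 0xB3, P4 = 0x65, P5 = 0x6E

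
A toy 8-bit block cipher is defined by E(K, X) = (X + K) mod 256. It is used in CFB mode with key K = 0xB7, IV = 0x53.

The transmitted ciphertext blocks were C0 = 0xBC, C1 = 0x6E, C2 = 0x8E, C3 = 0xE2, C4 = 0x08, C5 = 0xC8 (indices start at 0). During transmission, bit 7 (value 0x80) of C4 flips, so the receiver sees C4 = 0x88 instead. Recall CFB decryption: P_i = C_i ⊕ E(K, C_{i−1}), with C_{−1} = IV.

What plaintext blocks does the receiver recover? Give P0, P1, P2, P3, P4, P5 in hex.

Only C4 changed, to 0x88. In CFB, a change in C_i flips the same bit in P_i and garbles P_{i+1}. Decrypting the received ciphertext:
P0: E(K, 0x53) = 0x0A; 0xBC ⊕ 0x0A = 0xB6.
P1: E(K, 0xBC) = 0x73; 0x6E ⊕ 0x73 = 0x1D.
P2: E(K, 0x6E) = 0x25; 0x8E ⊕ 0x25 = 0xAB.
P3: E(K, 0x8E) = 0x45; 0xE2 ⊕ 0x45 = 0xA7.
P4: E(K, 0xE2) = 0x99; 0x88 ⊕ 0x99 = 0x11.
P5: E(K, 0x88) = 0x3F; 0xC8 ⊕ 0x3F = 0xF7.
Blocks that differ from the original plaintext: P4, P5.

P0 = 0xB6, P1 = 0x1D, P2 = 0xAB, P3 = 0xA7, P4 = 0x11, P5 = 0xF7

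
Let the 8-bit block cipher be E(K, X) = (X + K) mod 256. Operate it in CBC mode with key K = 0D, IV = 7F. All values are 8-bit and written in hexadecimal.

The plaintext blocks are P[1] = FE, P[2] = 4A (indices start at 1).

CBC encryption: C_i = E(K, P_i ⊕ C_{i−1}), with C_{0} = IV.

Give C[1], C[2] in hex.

C[1] = 8E, C[2] = D1

C[1]: P[1] ⊕ 7F = 81; E(K, 81) = 8E.
C[2]: P[2] ⊕ 8E = C4; E(K, C4) = D1.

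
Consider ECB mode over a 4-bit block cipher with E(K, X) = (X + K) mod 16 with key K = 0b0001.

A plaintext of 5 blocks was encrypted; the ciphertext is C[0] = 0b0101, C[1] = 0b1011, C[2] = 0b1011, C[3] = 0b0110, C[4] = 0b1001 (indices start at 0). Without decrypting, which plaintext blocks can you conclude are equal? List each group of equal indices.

P[1] = P[2]

ECB encrypts each block independently with the same key, so equal ciphertext blocks imply equal plaintext blocks.
C[1] = C[2] = 0b1011, so P[1] = P[2].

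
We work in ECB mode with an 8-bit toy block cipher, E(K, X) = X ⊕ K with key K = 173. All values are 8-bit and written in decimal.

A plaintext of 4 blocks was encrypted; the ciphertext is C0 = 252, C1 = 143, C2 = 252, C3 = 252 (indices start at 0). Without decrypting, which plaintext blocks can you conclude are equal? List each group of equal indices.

P0 = P2 = P3

ECB encrypts each block independently with the same key, so equal ciphertext blocks imply equal plaintext blocks.
C0 = C2 = C3 = 252, so P0 = P2 = P3.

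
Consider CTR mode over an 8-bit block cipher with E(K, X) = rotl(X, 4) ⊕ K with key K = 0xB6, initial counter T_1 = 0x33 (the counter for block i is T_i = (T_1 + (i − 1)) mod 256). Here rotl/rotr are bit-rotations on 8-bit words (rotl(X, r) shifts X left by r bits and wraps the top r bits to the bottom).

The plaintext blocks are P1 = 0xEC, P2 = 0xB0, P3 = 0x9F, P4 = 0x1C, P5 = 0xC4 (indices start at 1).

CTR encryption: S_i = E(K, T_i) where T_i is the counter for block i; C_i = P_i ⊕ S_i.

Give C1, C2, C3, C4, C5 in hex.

C1 = 0x69, C2 = 0x45, C3 = 0x7A, C4 = 0xC9, C5 = 0x01

C1: T = 0x33, S = E(K, T) = 0x85; 0xEC ⊕ 0x85 = 0x69.
C2: T = 0x34, S = E(K, T) = 0xF5; 0xB0 ⊕ 0xF5 = 0x45.
C3: T = 0x35, S = E(K, T) = 0xE5; 0x9F ⊕ 0xE5 = 0x7A.
C4: T = 0x36, S = E(K, T) = 0xD5; 0x1C ⊕ 0xD5 = 0xC9.
C5: T = 0x37, S = E(K, T) = 0xC5; 0xC4 ⊕ 0xC5 = 0x01.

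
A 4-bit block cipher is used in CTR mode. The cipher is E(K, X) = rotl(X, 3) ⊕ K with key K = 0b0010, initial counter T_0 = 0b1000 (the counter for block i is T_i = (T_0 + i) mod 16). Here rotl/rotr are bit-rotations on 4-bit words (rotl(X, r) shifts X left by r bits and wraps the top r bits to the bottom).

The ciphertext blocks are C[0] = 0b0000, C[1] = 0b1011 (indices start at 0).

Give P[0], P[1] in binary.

P[0] = 0b0110, P[1] = 0b0101

CTR decryption: S_i = E(K, T_i) where T_i is the counter for block i; P_i = C_i ⊕ S_i.
P[0]: T = 0b1000, S = E(K, T) = 0b0110; 0b0000 ⊕ 0b0110 = 0b0110.
P[1]: T = 0b1001, S = E(K, T) = 0b1110; 0b1011 ⊕ 0b1110 = 0b0101.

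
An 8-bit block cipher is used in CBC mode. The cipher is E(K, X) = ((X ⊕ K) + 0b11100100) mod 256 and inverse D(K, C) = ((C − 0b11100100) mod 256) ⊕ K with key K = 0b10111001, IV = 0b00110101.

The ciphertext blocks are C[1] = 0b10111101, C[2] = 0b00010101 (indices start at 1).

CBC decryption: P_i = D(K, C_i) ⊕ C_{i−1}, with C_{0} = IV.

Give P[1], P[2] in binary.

P[1]: D(K, 0b10111101) = 0b01100000; 0b01100000 ⊕ 0b00110101 = 0b01010101.
P[2]: D(K, 0b00010101) = 0b10001000; 0b10001000 ⊕ 0b10111101 = 0b00110101.

P[1] = 0b01010101, P[2] = 0b00110101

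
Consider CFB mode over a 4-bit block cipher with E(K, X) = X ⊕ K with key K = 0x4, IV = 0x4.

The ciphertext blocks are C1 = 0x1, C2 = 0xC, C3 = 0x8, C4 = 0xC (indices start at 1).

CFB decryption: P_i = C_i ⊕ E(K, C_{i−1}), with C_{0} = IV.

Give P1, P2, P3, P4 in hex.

P1: E(K, 0x4) = 0x0; 0x1 ⊕ 0x0 = 0x1.
P2: E(K, 0x1) = 0x5; 0xC ⊕ 0x5 = 0x9.
P3: E(K, 0xC) = 0x8; 0x8 ⊕ 0x8 = 0x0.
P4: E(K, 0x8) = 0xC; 0xC ⊕ 0xC = 0x0.

P1 = 0x1, P2 = 0x9, P3 = 0x0, P4 = 0x0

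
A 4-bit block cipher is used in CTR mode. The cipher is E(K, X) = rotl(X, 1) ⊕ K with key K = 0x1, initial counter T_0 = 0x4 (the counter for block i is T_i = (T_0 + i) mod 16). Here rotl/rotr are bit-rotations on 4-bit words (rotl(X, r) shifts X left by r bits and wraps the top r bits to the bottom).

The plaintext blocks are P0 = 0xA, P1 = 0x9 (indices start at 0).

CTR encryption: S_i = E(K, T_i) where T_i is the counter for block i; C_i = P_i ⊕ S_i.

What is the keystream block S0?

C0: T = 0x4, S = E(K, T) = 0x9; 0xA ⊕ 0x9 = 0x3.
So S0 = 0x9.

0x9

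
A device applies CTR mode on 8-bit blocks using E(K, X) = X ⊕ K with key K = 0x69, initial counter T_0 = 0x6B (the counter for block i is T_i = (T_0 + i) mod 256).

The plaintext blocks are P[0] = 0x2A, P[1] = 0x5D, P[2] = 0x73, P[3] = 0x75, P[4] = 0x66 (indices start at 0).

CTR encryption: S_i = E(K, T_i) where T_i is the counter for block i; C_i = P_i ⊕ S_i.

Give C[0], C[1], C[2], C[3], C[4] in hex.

C[0] = 0x28, C[1] = 0x58, C[2] = 0x77, C[3] = 0x72, C[4] = 0x60

C[0]: T = 0x6B, S = E(K, T) = 0x02; 0x2A ⊕ 0x02 = 0x28.
C[1]: T = 0x6C, S = E(K, T) = 0x05; 0x5D ⊕ 0x05 = 0x58.
C[2]: T = 0x6D, S = E(K, T) = 0x04; 0x73 ⊕ 0x04 = 0x77.
C[3]: T = 0x6E, S = E(K, T) = 0x07; 0x75 ⊕ 0x07 = 0x72.
C[4]: T = 0x6F, S = E(K, T) = 0x06; 0x66 ⊕ 0x06 = 0x60.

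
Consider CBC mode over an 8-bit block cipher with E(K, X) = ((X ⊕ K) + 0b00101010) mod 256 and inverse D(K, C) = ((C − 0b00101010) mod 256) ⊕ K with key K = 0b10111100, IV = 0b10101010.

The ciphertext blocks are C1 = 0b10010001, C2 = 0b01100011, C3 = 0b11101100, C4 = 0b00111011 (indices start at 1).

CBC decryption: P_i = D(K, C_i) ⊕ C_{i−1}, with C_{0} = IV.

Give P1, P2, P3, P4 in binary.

P1: D(K, 0b10010001) = 0b11011011; 0b11011011 ⊕ 0b10101010 = 0b01110001.
P2: D(K, 0b01100011) = 0b10000101; 0b10000101 ⊕ 0b10010001 = 0b00010100.
P3: D(K, 0b11101100) = 0b01111110; 0b01111110 ⊕ 0b01100011 = 0b00011101.
P4: D(K, 0b00111011) = 0b10101101; 0b10101101 ⊕ 0b11101100 = 0b01000001.

P1 = 0b01110001, P2 = 0b00010100, P3 = 0b00011101, P4 = 0b01000001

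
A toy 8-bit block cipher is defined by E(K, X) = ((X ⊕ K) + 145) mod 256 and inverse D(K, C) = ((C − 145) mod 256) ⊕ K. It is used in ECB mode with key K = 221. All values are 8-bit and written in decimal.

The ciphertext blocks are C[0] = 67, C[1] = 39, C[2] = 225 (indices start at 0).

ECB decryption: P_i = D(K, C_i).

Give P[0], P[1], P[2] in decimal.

P[0]: D(K, 67) = 111.
P[1]: D(K, 39) = 75.
P[2]: D(K, 225) = 141.

P[0] = 111, P[1] = 75, P[2] = 141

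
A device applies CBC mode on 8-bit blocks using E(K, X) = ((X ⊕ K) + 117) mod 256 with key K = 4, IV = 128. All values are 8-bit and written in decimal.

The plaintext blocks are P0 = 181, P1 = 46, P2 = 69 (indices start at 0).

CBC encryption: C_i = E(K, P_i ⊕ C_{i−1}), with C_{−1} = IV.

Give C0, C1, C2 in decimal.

C0 = 166, C1 = 1, C2 = 181

C0: P0 ⊕ 128 = 53; E(K, 53) = 166.
C1: P1 ⊕ 166 = 136; E(K, 136) = 1.
C2: P2 ⊕ 1 = 68; E(K, 68) = 181.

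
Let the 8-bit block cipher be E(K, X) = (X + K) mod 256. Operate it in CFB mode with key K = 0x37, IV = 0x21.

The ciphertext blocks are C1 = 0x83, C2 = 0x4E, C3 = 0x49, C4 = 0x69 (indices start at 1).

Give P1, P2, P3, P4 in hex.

P1 = 0xDB, P2 = 0xF4, P3 = 0xCC, P4 = 0xE9

CFB decryption: P_i = C_i ⊕ E(K, C_{i−1}), with C_{0} = IV.
P1: E(K, 0x21) = 0x58; 0x83 ⊕ 0x58 = 0xDB.
P2: E(K, 0x83) = 0xBA; 0x4E ⊕ 0xBA = 0xF4.
P3: E(K, 0x4E) = 0x85; 0x49 ⊕ 0x85 = 0xCC.
P4: E(K, 0x49) = 0x80; 0x69 ⊕ 0x80 = 0xE9.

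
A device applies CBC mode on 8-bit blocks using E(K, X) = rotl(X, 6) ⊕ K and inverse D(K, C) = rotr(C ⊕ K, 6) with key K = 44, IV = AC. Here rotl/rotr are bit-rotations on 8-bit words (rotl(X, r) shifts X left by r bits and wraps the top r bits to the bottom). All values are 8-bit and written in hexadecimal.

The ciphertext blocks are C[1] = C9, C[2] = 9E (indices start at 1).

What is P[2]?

P[2] = A2

CBC decryption: P_i = D(K, C_i) ⊕ C_{i−1}, with C_{0} = IV.
P[2]: D(K, 9E) = 6B; 6B ⊕ C9 = A2.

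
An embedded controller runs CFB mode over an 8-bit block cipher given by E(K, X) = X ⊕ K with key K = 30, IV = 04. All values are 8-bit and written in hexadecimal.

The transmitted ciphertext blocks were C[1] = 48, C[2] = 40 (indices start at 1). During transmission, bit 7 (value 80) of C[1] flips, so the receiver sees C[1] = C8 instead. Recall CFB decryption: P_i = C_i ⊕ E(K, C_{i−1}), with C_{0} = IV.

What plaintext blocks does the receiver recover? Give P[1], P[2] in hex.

P[1] = FC, P[2] = B8

Only C[1] changed, to C8. In CFB, a change in C_i flips the same bit in P_i and garbles P_{i+1}. Decrypting the received ciphertext:
P[1]: E(K, 04) = 34; C8 ⊕ 34 = FC.
P[2]: E(K, C8) = F8; 40 ⊕ F8 = B8.
Blocks that differ from the original plaintext: P[1], P[2].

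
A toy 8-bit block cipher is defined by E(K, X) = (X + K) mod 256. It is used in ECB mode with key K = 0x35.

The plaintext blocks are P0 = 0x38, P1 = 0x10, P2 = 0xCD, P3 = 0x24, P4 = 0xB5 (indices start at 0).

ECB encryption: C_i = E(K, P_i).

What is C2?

C2: E(K, 0xCD) = 0x02.

C2 = 0x02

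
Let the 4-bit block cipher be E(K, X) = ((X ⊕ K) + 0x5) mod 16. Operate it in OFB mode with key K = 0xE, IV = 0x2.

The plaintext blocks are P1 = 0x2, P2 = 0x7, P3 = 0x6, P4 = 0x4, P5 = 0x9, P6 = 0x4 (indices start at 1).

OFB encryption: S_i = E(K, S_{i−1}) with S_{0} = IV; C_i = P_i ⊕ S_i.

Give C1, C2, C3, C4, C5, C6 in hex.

C1: S = E(K, 0x2) = 0x1; 0x2 ⊕ 0x1 = 0x3.
C2: S = E(K, 0x1) = 0x4; 0x7 ⊕ 0x4 = 0x3.
C3: S = E(K, 0x4) = 0xF; 0x6 ⊕ 0xF = 0x9.
C4: S = E(K, 0xF) = 0x6; 0x4 ⊕ 0x6 = 0x2.
C5: S = E(K, 0x6) = 0xD; 0x9 ⊕ 0xD = 0x4.
C6: S = E(K, 0xD) = 0x8; 0x4 ⊕ 0x8 = 0xC.

C1 = 0x3, C2 = 0x3, C3 = 0x9, C4 = 0x2, C5 = 0x4, C6 = 0xC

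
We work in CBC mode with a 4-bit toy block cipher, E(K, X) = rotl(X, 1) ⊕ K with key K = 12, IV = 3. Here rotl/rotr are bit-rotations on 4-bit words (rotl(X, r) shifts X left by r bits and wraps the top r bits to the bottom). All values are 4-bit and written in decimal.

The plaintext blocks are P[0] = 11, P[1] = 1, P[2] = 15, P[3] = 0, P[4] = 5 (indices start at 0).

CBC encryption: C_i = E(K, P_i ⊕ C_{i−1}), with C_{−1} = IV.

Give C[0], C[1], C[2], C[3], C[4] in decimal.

C[0]: P[0] ⊕ 3 = 8; E(K, 8) = 13.
C[1]: P[1] ⊕ 13 = 12; E(K, 12) = 5.
C[2]: P[2] ⊕ 5 = 10; E(K, 10) = 9.
C[3]: P[3] ⊕ 9 = 9; E(K, 9) = 15.
C[4]: P[4] ⊕ 15 = 10; E(K, 10) = 9.

C[0] = 13, C[1] = 5, C[2] = 9, C[3] = 15, C[4] = 9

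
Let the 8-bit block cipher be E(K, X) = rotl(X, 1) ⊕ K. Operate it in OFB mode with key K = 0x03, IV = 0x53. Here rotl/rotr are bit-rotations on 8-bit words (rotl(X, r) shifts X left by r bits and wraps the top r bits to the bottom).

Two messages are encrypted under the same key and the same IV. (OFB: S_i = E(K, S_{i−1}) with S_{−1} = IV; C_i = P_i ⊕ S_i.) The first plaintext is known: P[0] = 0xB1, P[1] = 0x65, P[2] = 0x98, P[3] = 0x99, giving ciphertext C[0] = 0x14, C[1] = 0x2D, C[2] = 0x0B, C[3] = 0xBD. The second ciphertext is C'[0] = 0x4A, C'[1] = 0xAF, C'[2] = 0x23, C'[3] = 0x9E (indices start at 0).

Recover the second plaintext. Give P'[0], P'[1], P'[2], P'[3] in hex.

In OFB with a reused IV, both messages share the same keystream S_i, so C_i ⊕ C'_i = P_i ⊕ P'_i and thus P'_i = P_i ⊕ C_i ⊕ C'_i.
P'[0]: 0xB1 ⊕ 0x14 ⊕ 0x4A = 0xEF.
P'[1]: 0x65 ⊕ 0x2D ⊕ 0xAF = 0xE7.
P'[2]: 0x98 ⊕ 0x0B ⊕ 0x23 = 0xB0.
P'[3]: 0x99 ⊕ 0xBD ⊕ 0x9E = 0xBA.

P'[0] = 0xEF, P'[1] = 0xE7, P'[2] = 0xB0, P'[3] = 0xBA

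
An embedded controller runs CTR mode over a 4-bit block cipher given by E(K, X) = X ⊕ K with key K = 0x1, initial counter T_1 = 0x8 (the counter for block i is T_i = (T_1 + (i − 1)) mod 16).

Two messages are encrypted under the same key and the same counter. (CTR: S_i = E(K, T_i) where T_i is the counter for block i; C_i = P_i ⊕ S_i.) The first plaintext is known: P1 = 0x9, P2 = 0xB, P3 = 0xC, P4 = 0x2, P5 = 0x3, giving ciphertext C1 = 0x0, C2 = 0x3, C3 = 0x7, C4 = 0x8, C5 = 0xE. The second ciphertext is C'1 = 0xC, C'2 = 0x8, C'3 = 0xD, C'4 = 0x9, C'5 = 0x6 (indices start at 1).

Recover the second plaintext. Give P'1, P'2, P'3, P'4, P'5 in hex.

In CTR with a reused counter, both messages share the same keystream S_i, so C_i ⊕ C'_i = P_i ⊕ P'_i and thus P'_i = P_i ⊕ C_i ⊕ C'_i.
P'1: 0x9 ⊕ 0x0 ⊕ 0xC = 0x5.
P'2: 0xB ⊕ 0x3 ⊕ 0x8 = 0x0.
P'3: 0xC ⊕ 0x7 ⊕ 0xD = 0x6.
P'4: 0x2 ⊕ 0x8 ⊕ 0x9 = 0x3.
P'5: 0x3 ⊕ 0xE ⊕ 0x6 = 0xB.

P'1 = 0x5, P'2 = 0x0, P'3 = 0x6, P'4 = 0x3, P'5 = 0xB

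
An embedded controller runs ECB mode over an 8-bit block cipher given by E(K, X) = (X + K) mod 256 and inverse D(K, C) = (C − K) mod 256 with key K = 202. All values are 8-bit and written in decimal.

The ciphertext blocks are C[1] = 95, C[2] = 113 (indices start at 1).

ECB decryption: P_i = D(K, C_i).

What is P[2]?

P[2] = 167

P[2]: D(K, 113) = 167.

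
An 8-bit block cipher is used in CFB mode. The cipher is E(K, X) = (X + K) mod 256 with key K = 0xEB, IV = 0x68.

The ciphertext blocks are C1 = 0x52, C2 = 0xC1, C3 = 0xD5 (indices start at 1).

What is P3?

P3 = 0x79

CFB decryption: P_i = C_i ⊕ E(K, C_{i−1}), with C_{0} = IV.
P3: E(K, 0xC1) = 0xAC; 0xD5 ⊕ 0xAC = 0x79.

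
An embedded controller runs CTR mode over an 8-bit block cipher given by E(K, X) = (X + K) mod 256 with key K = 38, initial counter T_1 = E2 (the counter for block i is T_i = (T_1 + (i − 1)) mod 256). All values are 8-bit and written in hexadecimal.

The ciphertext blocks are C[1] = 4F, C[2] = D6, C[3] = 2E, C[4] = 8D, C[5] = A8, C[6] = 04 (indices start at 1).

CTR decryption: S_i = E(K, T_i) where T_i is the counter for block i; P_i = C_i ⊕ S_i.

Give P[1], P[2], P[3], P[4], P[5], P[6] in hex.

P[1]: T = E2, S = E(K, T) = 1A; 4F ⊕ 1A = 55.
P[2]: T = E3, S = E(K, T) = 1B; D6 ⊕ 1B = CD.
P[3]: T = E4, S = E(K, T) = 1C; 2E ⊕ 1C = 32.
P[4]: T = E5, S = E(K, T) = 1D; 8D ⊕ 1D = 90.
P[5]: T = E6, S = E(K, T) = 1E; A8 ⊕ 1E = B6.
P[6]: T = E7, S = E(K, T) = 1F; 04 ⊕ 1F = 1B.

P[1] = 55, P[2] = CD, P[3] = 32, P[4] = 90, P[5] = B6, P[6] = 1B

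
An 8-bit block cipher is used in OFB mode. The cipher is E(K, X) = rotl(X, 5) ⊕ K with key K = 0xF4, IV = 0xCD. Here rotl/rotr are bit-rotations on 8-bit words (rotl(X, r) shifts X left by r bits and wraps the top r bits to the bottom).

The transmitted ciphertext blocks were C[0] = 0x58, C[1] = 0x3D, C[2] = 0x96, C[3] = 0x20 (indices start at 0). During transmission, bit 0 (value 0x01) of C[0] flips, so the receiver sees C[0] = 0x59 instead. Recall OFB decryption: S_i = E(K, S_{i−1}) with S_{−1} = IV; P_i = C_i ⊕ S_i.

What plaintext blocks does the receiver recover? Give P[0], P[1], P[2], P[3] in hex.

P[0] = 0x14, P[1] = 0x60, P[2] = 0xC9, P[3] = 0x3F

Only C[0] changed, to 0x59. In OFB, a change in C_i flips the same bit in P_i only; the keystream is unaffected. Decrypting the received ciphertext:
P[0]: S = E(K, 0xCD) = 0x4D; 0x59 ⊕ 0x4D = 0x14.
P[1]: S = E(K, 0x4D) = 0x5D; 0x3D ⊕ 0x5D = 0x60.
P[2]: S = E(K, 0x5D) = 0x5F; 0x96 ⊕ 0x5F = 0xC9.
P[3]: S = E(K, 0x5F) = 0x1F; 0x20 ⊕ 0x1F = 0x3F.
Blocks that differ from the original plaintext: P[0].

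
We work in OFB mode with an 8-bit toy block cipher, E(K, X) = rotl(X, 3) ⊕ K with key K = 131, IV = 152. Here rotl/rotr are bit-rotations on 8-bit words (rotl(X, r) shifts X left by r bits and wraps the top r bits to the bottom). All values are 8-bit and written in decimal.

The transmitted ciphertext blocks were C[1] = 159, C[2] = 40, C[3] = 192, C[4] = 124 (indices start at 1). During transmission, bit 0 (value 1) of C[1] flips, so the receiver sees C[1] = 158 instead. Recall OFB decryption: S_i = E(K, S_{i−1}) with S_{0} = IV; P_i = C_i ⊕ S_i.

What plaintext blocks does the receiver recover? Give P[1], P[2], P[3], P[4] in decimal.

Only C[1] changed, to 158. In OFB, a change in C_i flips the same bit in P_i only; the keystream is unaffected. Decrypting the received ciphertext:
P[1]: S = E(K, 152) = 71; 158 ⊕ 71 = 217.
P[2]: S = E(K, 71) = 185; 40 ⊕ 185 = 145.
P[3]: S = E(K, 185) = 78; 192 ⊕ 78 = 142.
P[4]: S = E(K, 78) = 241; 124 ⊕ 241 = 141.
Blocks that differ from the original plaintext: P[1].

P[1] = 217, P[2] = 145, P[3] = 142, P[4] = 141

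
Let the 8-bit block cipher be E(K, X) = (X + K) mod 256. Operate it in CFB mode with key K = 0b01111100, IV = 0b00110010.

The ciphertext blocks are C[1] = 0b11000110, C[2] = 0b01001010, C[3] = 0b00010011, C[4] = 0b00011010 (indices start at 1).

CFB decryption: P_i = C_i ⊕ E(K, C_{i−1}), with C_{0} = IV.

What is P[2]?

P[2]: E(K, 0b11000110) = 0b01000010; 0b01001010 ⊕ 0b01000010 = 0b00001000.

P[2] = 0b00001000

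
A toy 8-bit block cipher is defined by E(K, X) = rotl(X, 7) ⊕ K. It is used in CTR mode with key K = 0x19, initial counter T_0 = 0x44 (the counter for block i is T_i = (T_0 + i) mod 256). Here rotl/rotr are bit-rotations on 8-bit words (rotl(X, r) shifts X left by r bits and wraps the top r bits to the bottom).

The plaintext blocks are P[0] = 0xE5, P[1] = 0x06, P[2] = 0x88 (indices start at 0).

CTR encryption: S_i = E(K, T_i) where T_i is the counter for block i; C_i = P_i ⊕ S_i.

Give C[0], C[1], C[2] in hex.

C[0] = 0xDE, C[1] = 0xBD, C[2] = 0xB2

C[0]: T = 0x44, S = E(K, T) = 0x3B; 0xE5 ⊕ 0x3B = 0xDE.
C[1]: T = 0x45, S = E(K, T) = 0xBB; 0x06 ⊕ 0xBB = 0xBD.
C[2]: T = 0x46, S = E(K, T) = 0x3A; 0x88 ⊕ 0x3A = 0xB2.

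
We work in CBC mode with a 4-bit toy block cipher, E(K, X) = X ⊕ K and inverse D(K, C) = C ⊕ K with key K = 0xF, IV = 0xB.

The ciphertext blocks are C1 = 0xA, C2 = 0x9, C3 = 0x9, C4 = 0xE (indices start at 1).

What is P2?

CBC decryption: P_i = D(K, C_i) ⊕ C_{i−1}, with C_{0} = IV.
P2: D(K, 0x9) = 0x6; 0x6 ⊕ 0xA = 0xC.

P2 = 0xC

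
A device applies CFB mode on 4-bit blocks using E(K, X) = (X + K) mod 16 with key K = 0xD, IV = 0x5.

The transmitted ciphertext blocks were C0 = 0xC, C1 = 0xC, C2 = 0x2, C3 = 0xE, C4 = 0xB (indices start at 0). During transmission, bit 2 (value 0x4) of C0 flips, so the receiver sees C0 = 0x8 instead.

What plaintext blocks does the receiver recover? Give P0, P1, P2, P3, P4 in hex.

CFB decryption: P_i = C_i ⊕ E(K, C_{i−1}), with C_{−1} = IV.
Only C0 changed, to 0x8. In CFB, a change in C_i flips the same bit in P_i and garbles P_{i+1}. Decrypting the received ciphertext:
P0: E(K, 0x5) = 0x2; 0x8 ⊕ 0x2 = 0xA.
P1: E(K, 0x8) = 0x5; 0xC ⊕ 0x5 = 0x9.
P2: E(K, 0xC) = 0x9; 0x2 ⊕ 0x9 = 0xB.
P3: E(K, 0x2) = 0xF; 0xE ⊕ 0xF = 0x1.
P4: E(K, 0xE) = 0xB; 0xB ⊕ 0xB = 0x0.
Blocks that differ from the original plaintext: P0, P1.

P0 = 0xA, P1 = 0x9, P2 = 0xB, P3 = 0x1, P4 = 0x0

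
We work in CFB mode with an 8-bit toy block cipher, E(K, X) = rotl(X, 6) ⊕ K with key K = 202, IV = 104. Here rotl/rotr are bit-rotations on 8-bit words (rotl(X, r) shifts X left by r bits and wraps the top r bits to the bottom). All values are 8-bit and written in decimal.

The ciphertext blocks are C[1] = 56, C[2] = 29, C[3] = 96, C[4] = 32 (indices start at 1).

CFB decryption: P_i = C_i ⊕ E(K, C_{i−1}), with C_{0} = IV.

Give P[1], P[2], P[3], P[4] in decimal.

P[1] = 232, P[2] = 217, P[3] = 237, P[4] = 242

P[1]: E(K, 104) = 208; 56 ⊕ 208 = 232.
P[2]: E(K, 56) = 196; 29 ⊕ 196 = 217.
P[3]: E(K, 29) = 141; 96 ⊕ 141 = 237.
P[4]: E(K, 96) = 210; 32 ⊕ 210 = 242.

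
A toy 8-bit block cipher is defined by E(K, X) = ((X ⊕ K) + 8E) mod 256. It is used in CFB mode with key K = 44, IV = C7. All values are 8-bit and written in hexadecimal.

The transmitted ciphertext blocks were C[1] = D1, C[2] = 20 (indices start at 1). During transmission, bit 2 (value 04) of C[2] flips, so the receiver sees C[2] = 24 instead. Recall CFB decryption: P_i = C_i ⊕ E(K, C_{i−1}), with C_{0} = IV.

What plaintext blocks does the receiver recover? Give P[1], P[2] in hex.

P[1] = C0, P[2] = 07

Only C[2] changed, to 24. In CFB, a change in C_i flips the same bit in P_i and garbles P_{i+1}. Decrypting the received ciphertext:
P[1]: E(K, C7) = 11; D1 ⊕ 11 = C0.
P[2]: E(K, D1) = 23; 24 ⊕ 23 = 07.
Blocks that differ from the original plaintext: P[2].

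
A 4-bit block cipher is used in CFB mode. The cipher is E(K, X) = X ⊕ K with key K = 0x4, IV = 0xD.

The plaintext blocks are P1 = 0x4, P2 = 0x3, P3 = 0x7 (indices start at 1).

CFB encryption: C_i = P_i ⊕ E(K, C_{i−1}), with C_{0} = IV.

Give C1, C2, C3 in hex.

C1: E(K, 0xD) = 0x9; 0x4 ⊕ 0x9 = 0xD.
C2: E(K, 0xD) = 0x9; 0x3 ⊕ 0x9 = 0xA.
C3: E(K, 0xA) = 0xE; 0x7 ⊕ 0xE = 0x9.

C1 = 0xD, C2 = 0xA, C3 = 0x9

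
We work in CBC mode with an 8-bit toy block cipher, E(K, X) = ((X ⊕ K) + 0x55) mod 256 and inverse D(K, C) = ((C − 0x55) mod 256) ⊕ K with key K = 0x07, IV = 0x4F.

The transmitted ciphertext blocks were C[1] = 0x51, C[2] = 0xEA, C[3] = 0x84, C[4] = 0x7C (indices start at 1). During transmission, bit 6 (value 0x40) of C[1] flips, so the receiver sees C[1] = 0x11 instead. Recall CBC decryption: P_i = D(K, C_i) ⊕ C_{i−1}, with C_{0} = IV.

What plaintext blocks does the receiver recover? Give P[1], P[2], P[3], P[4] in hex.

Only C[1] changed, to 0x11. In CBC, a change in C_i garbles P_i and flips the same bit in P_{i+1}. Decrypting the received ciphertext:
P[1]: D(K, 0x11) = 0xBB; 0xBB ⊕ 0x4F = 0xF4.
P[2]: D(K, 0xEA) = 0x92; 0x92 ⊕ 0x11 = 0x83.
P[3]: D(K, 0x84) = 0x28; 0x28 ⊕ 0xEA = 0xC2.
P[4]: D(K, 0x7C) = 0x20; 0x20 ⊕ 0x84 = 0xA4.
Blocks that differ from the original plaintext: P[1], P[2].

P[1] = 0xF4, P[2] = 0x83, P[3] = 0xC2, P[4] = 0xA4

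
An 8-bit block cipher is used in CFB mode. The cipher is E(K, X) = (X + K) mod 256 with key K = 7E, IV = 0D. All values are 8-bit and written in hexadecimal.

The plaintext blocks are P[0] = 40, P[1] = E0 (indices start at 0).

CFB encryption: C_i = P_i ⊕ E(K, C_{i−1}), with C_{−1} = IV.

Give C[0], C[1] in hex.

C[0] = CB, C[1] = A9

C[0]: E(K, 0D) = 8B; 40 ⊕ 8B = CB.
C[1]: E(K, CB) = 49; E0 ⊕ 49 = A9.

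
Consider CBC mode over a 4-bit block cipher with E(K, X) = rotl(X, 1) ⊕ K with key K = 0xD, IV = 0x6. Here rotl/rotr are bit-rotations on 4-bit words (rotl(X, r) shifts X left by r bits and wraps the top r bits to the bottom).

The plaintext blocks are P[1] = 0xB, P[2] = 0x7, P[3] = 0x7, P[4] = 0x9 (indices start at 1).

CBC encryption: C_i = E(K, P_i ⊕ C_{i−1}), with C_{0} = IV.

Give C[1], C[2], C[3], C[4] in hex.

C[1] = 0x6, C[2] = 0xF, C[3] = 0xC, C[4] = 0x7

C[1]: P[1] ⊕ 0x6 = 0xD; E(K, 0xD) = 0x6.
C[2]: P[2] ⊕ 0x6 = 0x1; E(K, 0x1) = 0xF.
C[3]: P[3] ⊕ 0xF = 0x8; E(K, 0x8) = 0xC.
C[4]: P[4] ⊕ 0xC = 0x5; E(K, 0x5) = 0x7.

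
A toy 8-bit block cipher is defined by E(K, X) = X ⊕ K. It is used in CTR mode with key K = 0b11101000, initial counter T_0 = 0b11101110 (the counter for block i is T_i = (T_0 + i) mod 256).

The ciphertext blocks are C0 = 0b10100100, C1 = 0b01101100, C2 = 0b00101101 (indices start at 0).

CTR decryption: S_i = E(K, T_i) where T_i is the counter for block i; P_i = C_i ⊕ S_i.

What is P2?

P2: T = 0b11110000, S = E(K, T) = 0b00011000; 0b00101101 ⊕ 0b00011000 = 0b00110101.

P2 = 0b00110101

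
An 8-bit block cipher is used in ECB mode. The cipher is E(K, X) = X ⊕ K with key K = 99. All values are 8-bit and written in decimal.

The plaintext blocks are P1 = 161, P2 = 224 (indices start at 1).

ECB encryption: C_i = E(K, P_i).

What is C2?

C2 = 131

C2: E(K, 224) = 131.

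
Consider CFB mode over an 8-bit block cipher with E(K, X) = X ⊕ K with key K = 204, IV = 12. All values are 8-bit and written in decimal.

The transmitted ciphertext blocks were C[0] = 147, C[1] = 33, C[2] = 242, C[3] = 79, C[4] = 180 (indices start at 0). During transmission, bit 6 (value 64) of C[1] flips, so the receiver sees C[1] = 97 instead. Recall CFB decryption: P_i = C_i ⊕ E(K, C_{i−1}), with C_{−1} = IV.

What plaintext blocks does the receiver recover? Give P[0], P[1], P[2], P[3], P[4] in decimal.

Only C[1] changed, to 97. In CFB, a change in C_i flips the same bit in P_i and garbles P_{i+1}. Decrypting the received ciphertext:
P[0]: E(K, 12) = 192; 147 ⊕ 192 = 83.
P[1]: E(K, 147) = 95; 97 ⊕ 95 = 62.
P[2]: E(K, 97) = 173; 242 ⊕ 173 = 95.
P[3]: E(K, 242) = 62; 79 ⊕ 62 = 113.
P[4]: E(K, 79) = 131; 180 ⊕ 131 = 55.
Blocks that differ from the original plaintext: P[1], P[2].

P[0] = 83, P[1] = 62, P[2] = 95, P[3] = 113, P[4] = 55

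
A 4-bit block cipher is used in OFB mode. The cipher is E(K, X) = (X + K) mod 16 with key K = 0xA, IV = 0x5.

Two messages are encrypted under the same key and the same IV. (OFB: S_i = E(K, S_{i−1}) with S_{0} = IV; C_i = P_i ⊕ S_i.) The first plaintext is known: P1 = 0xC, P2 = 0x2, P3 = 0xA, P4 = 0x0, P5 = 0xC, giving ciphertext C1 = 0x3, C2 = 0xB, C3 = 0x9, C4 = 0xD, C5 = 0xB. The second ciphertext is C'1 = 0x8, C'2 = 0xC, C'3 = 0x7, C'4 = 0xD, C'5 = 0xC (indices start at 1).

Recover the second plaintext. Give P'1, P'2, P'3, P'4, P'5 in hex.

In OFB with a reused IV, both messages share the same keystream S_i, so C_i ⊕ C'_i = P_i ⊕ P'_i and thus P'_i = P_i ⊕ C_i ⊕ C'_i.
P'1: 0xC ⊕ 0x3 ⊕ 0x8 = 0x7.
P'2: 0x2 ⊕ 0xB ⊕ 0xC = 0x5.
P'3: 0xA ⊕ 0x9 ⊕ 0x7 = 0x4.
P'4: 0x0 ⊕ 0xD ⊕ 0xD = 0x0.
P'5: 0xC ⊕ 0xB ⊕ 0xC = 0xB.

P'1 = 0x7, P'2 = 0x5, P'3 = 0x4, P'4 = 0x0, P'5 = 0xB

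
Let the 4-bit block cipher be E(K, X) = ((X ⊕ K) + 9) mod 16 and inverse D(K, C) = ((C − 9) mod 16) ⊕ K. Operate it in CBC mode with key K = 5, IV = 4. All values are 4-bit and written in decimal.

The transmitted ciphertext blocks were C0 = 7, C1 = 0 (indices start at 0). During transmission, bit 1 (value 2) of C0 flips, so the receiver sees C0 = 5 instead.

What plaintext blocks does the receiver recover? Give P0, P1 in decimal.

P0 = 13, P1 = 7

CBC decryption: P_i = D(K, C_i) ⊕ C_{i−1}, with C_{−1} = IV.
Only C0 changed, to 5. In CBC, a change in C_i garbles P_i and flips the same bit in P_{i+1}. Decrypting the received ciphertext:
P0: D(K, 5) = 9; 9 ⊕ 4 = 13.
P1: D(K, 0) = 2; 2 ⊕ 5 = 7.
Blocks that differ from the original plaintext: P0, P1.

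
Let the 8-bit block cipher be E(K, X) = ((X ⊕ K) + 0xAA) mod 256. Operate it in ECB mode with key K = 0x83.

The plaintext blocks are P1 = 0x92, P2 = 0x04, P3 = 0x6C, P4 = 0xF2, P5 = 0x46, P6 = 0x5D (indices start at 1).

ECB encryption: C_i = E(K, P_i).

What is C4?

C4 = 0x1B

C4: E(K, 0xF2) = 0x1B.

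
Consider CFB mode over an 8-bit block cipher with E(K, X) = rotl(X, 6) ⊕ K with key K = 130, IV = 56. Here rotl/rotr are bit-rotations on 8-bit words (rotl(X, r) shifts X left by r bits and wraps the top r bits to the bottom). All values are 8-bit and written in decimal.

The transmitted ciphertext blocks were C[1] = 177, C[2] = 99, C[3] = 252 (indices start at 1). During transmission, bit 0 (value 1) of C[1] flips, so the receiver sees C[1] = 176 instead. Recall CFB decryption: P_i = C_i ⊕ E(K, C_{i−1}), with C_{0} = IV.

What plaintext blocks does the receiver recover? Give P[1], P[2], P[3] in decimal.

Only C[1] changed, to 176. In CFB, a change in C_i flips the same bit in P_i and garbles P_{i+1}. Decrypting the received ciphertext:
P[1]: E(K, 56) = 140; 176 ⊕ 140 = 60.
P[2]: E(K, 176) = 174; 99 ⊕ 174 = 205.
P[3]: E(K, 99) = 90; 252 ⊕ 90 = 166.
Blocks that differ from the original plaintext: P[1], P[2].

P[1] = 60, P[2] = 205, P[3] = 166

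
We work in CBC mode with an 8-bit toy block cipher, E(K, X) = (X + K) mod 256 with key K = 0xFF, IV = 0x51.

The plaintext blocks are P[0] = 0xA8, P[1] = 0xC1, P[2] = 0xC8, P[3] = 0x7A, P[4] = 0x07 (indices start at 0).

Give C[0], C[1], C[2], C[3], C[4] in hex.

CBC encryption: C_i = E(K, P_i ⊕ C_{i−1}), with C_{−1} = IV.
C[0]: P[0] ⊕ 0x51 = 0xF9; E(K, 0xF9) = 0xF8.
C[1]: P[1] ⊕ 0xF8 = 0x39; E(K, 0x39) = 0x38.
C[2]: P[2] ⊕ 0x38 = 0xF0; E(K, 0xF0) = 0xEF.
C[3]: P[3] ⊕ 0xEF = 0x95; E(K, 0x95) = 0x94.
C[4]: P[4] ⊕ 0x94 = 0x93; E(K, 0x93) = 0x92.

C[0] = 0xF8, C[1] = 0x38, C[2] = 0xEF, C[3] = 0x94, C[4] = 0x92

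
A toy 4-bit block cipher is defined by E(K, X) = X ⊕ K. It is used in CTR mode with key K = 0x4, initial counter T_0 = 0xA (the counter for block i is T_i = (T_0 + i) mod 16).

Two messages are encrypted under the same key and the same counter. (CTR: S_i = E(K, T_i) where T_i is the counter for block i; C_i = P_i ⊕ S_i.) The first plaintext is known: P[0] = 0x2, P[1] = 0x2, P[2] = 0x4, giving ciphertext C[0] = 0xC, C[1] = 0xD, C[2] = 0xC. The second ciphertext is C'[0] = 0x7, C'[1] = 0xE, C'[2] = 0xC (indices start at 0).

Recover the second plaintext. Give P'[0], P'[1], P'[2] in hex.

P'[0] = 0x9, P'[1] = 0x1, P'[2] = 0x4

In CTR with a reused counter, both messages share the same keystream S_i, so C_i ⊕ C'_i = P_i ⊕ P'_i and thus P'_i = P_i ⊕ C_i ⊕ C'_i.
P'[0]: 0x2 ⊕ 0xC ⊕ 0x7 = 0x9.
P'[1]: 0x2 ⊕ 0xD ⊕ 0xE = 0x1.
P'[2]: 0x4 ⊕ 0xC ⊕ 0xC = 0x4.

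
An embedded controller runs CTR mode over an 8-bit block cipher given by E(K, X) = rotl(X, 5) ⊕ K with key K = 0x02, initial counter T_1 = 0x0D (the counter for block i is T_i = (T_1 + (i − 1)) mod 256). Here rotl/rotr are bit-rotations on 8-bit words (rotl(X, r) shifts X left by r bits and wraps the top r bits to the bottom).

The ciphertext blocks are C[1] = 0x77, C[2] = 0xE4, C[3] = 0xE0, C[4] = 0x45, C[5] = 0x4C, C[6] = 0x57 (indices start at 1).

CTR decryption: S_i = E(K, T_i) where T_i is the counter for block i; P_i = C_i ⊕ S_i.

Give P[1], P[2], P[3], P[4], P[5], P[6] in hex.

P[1] = 0xD4, P[2] = 0x27, P[3] = 0x03, P[4] = 0x45, P[5] = 0x6C, P[6] = 0x17

P[1]: T = 0x0D, S = E(K, T) = 0xA3; 0x77 ⊕ 0xA3 = 0xD4.
P[2]: T = 0x0E, S = E(K, T) = 0xC3; 0xE4 ⊕ 0xC3 = 0x27.
P[3]: T = 0x0F, S = E(K, T) = 0xE3; 0xE0 ⊕ 0xE3 = 0x03.
P[4]: T = 0x10, S = E(K, T) = 0x00; 0x45 ⊕ 0x00 = 0x45.
P[5]: T = 0x11, S = E(K, T) = 0x20; 0x4C ⊕ 0x20 = 0x6C.
P[6]: T = 0x12, S = E(K, T) = 0x40; 0x57 ⊕ 0x40 = 0x17.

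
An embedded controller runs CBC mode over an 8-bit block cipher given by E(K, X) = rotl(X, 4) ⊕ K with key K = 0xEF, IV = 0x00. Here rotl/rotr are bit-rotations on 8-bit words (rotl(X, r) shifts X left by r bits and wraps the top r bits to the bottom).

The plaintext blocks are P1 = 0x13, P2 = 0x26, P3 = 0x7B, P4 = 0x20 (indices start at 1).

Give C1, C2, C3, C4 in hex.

CBC encryption: C_i = E(K, P_i ⊕ C_{i−1}), with C_{0} = IV.
C1: P1 ⊕ 0x00 = 0x13; E(K, 0x13) = 0xDE.
C2: P2 ⊕ 0xDE = 0xF8; E(K, 0xF8) = 0x60.
C3: P3 ⊕ 0x60 = 0x1B; E(K, 0x1B) = 0x5E.
C4: P4 ⊕ 0x5E = 0x7E; E(K, 0x7E) = 0x08.

C1 = 0xDE, C2 = 0x60, C3 = 0x5E, C4 = 0x08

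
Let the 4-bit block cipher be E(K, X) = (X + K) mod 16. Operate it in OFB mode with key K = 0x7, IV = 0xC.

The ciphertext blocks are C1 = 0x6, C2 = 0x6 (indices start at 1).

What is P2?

OFB decryption: S_i = E(K, S_{i−1}) with S_{0} = IV; P_i = C_i ⊕ S_i.
P1: S = E(K, 0xC) = 0x3; 0x6 ⊕ 0x3 = 0x5.
P2: S = E(K, 0x3) = 0xA; 0x6 ⊕ 0xA = 0xC.

P2 = 0xC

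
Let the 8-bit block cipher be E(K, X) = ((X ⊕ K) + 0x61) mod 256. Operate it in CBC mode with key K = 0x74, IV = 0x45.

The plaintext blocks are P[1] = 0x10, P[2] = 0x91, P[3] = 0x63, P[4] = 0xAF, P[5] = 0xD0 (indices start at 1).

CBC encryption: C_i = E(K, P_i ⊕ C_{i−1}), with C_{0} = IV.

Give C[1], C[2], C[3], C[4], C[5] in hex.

C[1]: P[1] ⊕ 0x45 = 0x55; E(K, 0x55) = 0x82.
C[2]: P[2] ⊕ 0x82 = 0x13; E(K, 0x13) = 0xC8.
C[3]: P[3] ⊕ 0xC8 = 0xAB; E(K, 0xAB) = 0x40.
C[4]: P[4] ⊕ 0x40 = 0xEF; E(K, 0xEF) = 0xFC.
C[5]: P[5] ⊕ 0xFC = 0x2C; E(K, 0x2C) = 0xB9.

C[1] = 0x82, C[2] = 0xC8, C[3] = 0x40, C[4] = 0xFC, C[5] = 0xB9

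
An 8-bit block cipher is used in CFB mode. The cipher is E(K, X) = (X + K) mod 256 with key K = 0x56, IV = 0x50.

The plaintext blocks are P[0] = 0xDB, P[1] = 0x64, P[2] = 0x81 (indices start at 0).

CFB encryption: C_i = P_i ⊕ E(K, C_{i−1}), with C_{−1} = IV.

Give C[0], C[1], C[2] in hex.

C[0]: E(K, 0x50) = 0xA6; 0xDB ⊕ 0xA6 = 0x7D.
C[1]: E(K, 0x7D) = 0xD3; 0x64 ⊕ 0xD3 = 0xB7.
C[2]: E(K, 0xB7) = 0x0D; 0x81 ⊕ 0x0D = 0x8C.

C[0] = 0x7D, C[1] = 0xB7, C[2] = 0x8C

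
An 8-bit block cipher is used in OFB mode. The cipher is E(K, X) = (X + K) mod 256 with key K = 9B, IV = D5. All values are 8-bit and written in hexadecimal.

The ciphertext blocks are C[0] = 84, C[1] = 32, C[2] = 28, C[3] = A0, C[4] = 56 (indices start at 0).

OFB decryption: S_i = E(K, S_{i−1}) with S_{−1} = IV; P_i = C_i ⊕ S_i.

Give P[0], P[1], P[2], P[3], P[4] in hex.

P[0] = F4, P[1] = 39, P[2] = 8E, P[3] = E1, P[4] = 8A

P[0]: S = E(K, D5) = 70; 84 ⊕ 70 = F4.
P[1]: S = E(K, 70) = 0B; 32 ⊕ 0B = 39.
P[2]: S = E(K, 0B) = A6; 28 ⊕ A6 = 8E.
P[3]: S = E(K, A6) = 41; A0 ⊕ 41 = E1.
P[4]: S = E(K, 41) = DC; 56 ⊕ DC = 8A.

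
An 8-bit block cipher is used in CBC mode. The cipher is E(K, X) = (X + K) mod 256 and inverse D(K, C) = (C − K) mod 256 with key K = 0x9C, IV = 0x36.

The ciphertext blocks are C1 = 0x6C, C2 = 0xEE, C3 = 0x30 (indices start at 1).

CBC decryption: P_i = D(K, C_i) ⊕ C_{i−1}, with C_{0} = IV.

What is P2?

P2: D(K, 0xEE) = 0x52; 0x52 ⊕ 0x6C = 0x3E.

P2 = 0x3E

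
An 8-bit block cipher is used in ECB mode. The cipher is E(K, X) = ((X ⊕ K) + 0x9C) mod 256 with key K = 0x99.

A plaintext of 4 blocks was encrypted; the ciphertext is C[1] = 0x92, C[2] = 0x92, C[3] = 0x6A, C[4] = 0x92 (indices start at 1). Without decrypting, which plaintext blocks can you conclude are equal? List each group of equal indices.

ECB encrypts each block independently with the same key, so equal ciphertext blocks imply equal plaintext blocks.
C[1] = C[2] = C[4] = 0x92, so P[1] = P[2] = P[4].

P[1] = P[2] = P[4]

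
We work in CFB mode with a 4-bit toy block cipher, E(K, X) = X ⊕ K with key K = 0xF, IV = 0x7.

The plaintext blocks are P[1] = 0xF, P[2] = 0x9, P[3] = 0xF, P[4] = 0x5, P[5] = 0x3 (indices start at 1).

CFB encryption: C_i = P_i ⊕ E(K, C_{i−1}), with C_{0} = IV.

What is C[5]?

C[1]: E(K, 0x7) = 0x8; 0xF ⊕ 0x8 = 0x7.
C[2]: E(K, 0x7) = 0x8; 0x9 ⊕ 0x8 = 0x1.
C[3]: E(K, 0x1) = 0xE; 0xF ⊕ 0xE = 0x1.
C[4]: E(K, 0x1) = 0xE; 0x5 ⊕ 0xE = 0xB.
C[5]: E(K, 0xB) = 0x4; 0x3 ⊕ 0x4 = 0x7.

C[5] = 0x7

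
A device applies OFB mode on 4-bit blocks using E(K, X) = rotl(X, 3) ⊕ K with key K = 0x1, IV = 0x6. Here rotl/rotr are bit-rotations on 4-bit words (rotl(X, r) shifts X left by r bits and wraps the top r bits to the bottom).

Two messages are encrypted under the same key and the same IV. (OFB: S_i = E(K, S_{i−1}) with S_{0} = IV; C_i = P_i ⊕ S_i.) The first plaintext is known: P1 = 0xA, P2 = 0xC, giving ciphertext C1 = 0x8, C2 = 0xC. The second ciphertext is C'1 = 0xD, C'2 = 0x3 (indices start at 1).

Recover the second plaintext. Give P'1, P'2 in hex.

In OFB with a reused IV, both messages share the same keystream S_i, so C_i ⊕ C'_i = P_i ⊕ P'_i and thus P'_i = P_i ⊕ C_i ⊕ C'_i.
P'1: 0xA ⊕ 0x8 ⊕ 0xD = 0xF.
P'2: 0xC ⊕ 0xC ⊕ 0x3 = 0x3.

P'1 = 0xF, P'2 = 0x3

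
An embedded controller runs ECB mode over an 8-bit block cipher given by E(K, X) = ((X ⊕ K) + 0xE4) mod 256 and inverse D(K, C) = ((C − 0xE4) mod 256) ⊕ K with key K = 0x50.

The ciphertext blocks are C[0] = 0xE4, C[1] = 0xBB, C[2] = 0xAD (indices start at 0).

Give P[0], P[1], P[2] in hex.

P[0] = 0x50, P[1] = 0x87, P[2] = 0x99

ECB decryption: P_i = D(K, C_i).
P[0]: D(K, 0xE4) = 0x50.
P[1]: D(K, 0xBB) = 0x87.
P[2]: D(K, 0xAD) = 0x99.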